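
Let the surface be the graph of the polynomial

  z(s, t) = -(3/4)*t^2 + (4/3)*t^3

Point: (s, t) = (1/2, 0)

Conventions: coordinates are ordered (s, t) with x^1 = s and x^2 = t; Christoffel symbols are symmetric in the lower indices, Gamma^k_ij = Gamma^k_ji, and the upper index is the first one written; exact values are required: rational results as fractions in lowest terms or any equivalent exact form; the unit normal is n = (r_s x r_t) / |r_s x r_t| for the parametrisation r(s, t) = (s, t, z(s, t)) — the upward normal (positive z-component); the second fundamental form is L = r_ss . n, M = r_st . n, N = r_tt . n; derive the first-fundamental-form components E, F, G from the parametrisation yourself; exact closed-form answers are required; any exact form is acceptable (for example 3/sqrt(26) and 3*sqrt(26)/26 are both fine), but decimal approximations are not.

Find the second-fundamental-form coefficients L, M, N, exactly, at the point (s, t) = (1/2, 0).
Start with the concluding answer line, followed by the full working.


Answer: L = 0, M = 0, N = -3/2

z_s = 0, z_t = 0, z_ss = 0, z_st = 0, z_tt = -3/2
E = 1, F = 0, G = 1; answer radicand W^2 = 1
unnormalised second-form numerators: l = 0, m = 0, n = -3/2; L = l/sqrt(1), and similarly M = m/sqrt(W^2), N = n/sqrt(W^2)


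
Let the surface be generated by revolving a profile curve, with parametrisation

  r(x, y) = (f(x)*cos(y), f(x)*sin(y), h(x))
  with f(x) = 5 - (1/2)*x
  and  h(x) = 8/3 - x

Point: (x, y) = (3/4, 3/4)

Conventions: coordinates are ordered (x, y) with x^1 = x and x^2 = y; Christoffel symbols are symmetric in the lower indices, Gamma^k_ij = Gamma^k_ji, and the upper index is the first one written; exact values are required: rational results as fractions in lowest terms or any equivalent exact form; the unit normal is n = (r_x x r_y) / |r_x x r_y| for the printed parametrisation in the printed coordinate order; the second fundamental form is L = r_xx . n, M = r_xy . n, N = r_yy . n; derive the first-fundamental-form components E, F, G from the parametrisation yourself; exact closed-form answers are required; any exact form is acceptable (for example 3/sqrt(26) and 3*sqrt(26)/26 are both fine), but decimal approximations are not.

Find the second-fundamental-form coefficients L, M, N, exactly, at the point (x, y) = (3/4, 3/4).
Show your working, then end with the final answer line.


f = 37/8, f' = -1/2, f'' = 0, h' = -1, h'' = 0
E = 5/4, F = 0, G = 1369/64; answer radicand W^2 = 5/4
unnormalised second-form numerators: l = 0, m = 0, n = -37/8; L = l/sqrt(5/4), and similarly M = m/sqrt(W^2), N = n/sqrt(W^2)

Answer: L = 0, M = 0, N = -37*sqrt(5)/20


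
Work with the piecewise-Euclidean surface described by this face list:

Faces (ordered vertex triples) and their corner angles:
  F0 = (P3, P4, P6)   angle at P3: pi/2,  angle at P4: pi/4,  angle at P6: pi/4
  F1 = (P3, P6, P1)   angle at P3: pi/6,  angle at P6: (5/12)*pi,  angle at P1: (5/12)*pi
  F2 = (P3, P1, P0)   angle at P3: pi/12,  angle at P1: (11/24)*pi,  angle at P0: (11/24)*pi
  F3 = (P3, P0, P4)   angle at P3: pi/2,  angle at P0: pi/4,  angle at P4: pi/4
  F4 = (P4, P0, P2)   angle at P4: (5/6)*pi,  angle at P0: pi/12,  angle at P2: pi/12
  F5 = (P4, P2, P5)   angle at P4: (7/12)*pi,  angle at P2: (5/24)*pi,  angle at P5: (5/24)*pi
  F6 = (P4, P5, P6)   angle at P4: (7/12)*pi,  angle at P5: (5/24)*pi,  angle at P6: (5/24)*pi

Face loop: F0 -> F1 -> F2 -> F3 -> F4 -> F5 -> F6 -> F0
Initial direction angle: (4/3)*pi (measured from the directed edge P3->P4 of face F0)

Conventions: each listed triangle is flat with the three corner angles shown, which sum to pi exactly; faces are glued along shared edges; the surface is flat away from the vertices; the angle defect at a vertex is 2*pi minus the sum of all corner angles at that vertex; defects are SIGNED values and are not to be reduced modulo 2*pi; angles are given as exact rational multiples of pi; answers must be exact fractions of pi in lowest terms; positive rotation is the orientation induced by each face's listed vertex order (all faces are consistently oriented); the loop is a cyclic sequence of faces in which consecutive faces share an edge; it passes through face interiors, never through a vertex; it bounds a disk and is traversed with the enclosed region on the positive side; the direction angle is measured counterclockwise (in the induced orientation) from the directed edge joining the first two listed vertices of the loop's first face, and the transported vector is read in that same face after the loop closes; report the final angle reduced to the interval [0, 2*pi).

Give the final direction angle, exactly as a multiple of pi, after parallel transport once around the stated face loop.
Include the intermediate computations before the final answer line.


enclosed vertex P3: corner angles sum to (5/4)*pi, defect = 2*pi - (5/4)*pi = (3/4)*pi
enclosed vertex P4: corner angles sum to (5/2)*pi, defect = 2*pi - (5/2)*pi = -pi/2
final direction = starting direction + enclosed defect total, reduced mod 2*pi (induced orientation)
final angle = (4/3)*pi + pi/4 = (19/12)*pi (mod 2*pi)

Answer: final direction angle = (19/12)*pi


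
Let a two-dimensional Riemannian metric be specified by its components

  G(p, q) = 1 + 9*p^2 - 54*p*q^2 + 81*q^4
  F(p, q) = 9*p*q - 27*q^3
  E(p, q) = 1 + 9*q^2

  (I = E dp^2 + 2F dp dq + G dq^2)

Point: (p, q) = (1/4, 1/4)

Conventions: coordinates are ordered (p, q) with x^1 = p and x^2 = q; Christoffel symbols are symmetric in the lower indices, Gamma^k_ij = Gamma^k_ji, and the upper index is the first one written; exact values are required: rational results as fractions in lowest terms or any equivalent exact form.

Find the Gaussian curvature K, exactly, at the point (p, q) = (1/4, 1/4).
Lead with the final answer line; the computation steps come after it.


Answer: K = -589824/167281

E = 25/16, F = 9/64, G = 265/256, EG - F^2 = 409/256 at the point
E_p = 0, E_q = 9/2, F_p = 9/4, F_q = -45/16, G_p = 9/8, G_q = -27/16
E_qq = 18, F_pq = 9, G_pp = 18
Apply the Brioschi formula K = (det M1 - det M2)/(EG - F^2)^2 over the derivative matrices of E, F, G.
M1 = [[-E_qq/2 + F_pq - G_pp/2, E_p/2, F_p - E_q/2], [F_q - G_p/2, E, F], [G_q/2, F, G]] = [[-9, 0, 0], [-27/8, 25/16, 9/64], [-27/32, 9/64, 265/256]]; det M1 = -3681/256
M2 = [[0, E_q/2, G_p/2], [E_q/2, E, F], [G_p/2, F, G]] = [[0, 9/4, 9/16], [9/4, 25/16, 9/64], [9/16, 9/64, 265/256]]; det M2 = -1377/256
det M1 - det M2 = -9; K = -9 / (409/256)^2 = -589824/167281


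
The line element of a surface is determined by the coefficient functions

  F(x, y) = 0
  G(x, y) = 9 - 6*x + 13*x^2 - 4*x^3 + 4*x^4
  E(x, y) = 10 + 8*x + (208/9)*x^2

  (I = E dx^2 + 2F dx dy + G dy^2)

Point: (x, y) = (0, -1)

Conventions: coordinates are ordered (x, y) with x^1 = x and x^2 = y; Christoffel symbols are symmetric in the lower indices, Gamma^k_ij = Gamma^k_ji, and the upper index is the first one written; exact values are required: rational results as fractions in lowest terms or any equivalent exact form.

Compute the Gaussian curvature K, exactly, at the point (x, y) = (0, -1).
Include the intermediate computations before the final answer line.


E = 10, F = 0, G = 9, EG - F^2 = 90 at the point
E_x = 8, E_y = 0, F_x = 0, F_y = 0, G_x = -6, G_y = 0
E_yy = 0, F_xy = 0, G_xx = 26
The intrinsic route: Brioschi's K = (det M1 - det M2)/(EG - F^2)^2.
M1 = [[-E_yy/2 + F_xy - G_xx/2, E_x/2, F_x - E_y/2], [F_y - G_x/2, E, F], [G_y/2, F, G]] = [[-13, 4, 0], [3, 10, 0], [0, 0, 9]]; det M1 = -1278
M2 = [[0, E_y/2, G_x/2], [E_y/2, E, F], [G_x/2, F, G]] = [[0, 0, -3], [0, 10, 0], [-3, 0, 9]]; det M2 = -90
det M1 - det M2 = -1188; K = -1188 / (90)^2 = -11/75

Answer: K = -11/75


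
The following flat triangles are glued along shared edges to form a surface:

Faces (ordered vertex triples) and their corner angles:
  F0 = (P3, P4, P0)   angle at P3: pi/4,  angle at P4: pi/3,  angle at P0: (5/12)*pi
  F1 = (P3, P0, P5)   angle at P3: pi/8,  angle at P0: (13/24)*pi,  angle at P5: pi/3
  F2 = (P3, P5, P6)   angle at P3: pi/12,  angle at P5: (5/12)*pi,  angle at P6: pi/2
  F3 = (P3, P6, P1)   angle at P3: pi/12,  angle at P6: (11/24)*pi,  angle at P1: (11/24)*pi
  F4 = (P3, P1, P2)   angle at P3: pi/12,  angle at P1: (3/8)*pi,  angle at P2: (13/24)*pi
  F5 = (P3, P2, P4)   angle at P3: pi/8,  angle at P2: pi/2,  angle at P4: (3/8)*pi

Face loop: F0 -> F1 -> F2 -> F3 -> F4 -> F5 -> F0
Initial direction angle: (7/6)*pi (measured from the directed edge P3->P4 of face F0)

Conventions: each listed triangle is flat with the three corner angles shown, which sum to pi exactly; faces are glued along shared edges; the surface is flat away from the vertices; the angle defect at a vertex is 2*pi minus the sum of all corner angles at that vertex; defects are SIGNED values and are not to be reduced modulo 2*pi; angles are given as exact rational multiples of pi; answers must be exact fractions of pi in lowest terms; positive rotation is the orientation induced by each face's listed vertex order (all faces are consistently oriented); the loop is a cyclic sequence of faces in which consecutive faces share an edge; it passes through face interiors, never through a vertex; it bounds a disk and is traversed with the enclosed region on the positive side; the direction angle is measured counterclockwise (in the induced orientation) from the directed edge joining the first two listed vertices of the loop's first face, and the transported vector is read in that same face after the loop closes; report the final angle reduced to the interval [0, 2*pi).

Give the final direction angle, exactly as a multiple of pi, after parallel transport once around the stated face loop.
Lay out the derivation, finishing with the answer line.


enclosed vertex P3: corner angles sum to (3/4)*pi, defect = 2*pi - (3/4)*pi = (5/4)*pi
summing the enclosed defects onto the initial angle, mod 2*pi in the induced orientation:
final angle = (7/6)*pi + (5/4)*pi = (5/12)*pi (mod 2*pi)

Answer: final direction angle = (5/12)*pi


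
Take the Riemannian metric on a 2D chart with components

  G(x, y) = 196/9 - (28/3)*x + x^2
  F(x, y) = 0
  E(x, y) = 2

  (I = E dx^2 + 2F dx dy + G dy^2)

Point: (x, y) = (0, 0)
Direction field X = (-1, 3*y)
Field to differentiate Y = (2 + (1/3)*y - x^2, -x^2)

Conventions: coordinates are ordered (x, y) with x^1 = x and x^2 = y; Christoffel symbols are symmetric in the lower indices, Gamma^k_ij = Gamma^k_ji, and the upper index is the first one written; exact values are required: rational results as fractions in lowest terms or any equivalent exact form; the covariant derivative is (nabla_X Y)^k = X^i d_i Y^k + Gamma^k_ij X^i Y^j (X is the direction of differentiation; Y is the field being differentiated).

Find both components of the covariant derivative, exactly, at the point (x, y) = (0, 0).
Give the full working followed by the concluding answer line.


E = 2, F = 0, G = 196/9 at the point
E_x = 0, E_y = 0, F_x = 0, F_y = 0, G_x = -28/3, G_y = 0
EG - F^2 = 392/9;  g^inv = (9/392) * [[196/9, 0], [0, 2]]
first-kind symbols [ij,l] = (1/2)(d_i g_jl + d_j g_il - d_l g_ij): [xx,x] = E_x/2 = 0, [xx,y] = F_x - E_y/2 = 0, [xy,x] = E_y/2 = 0, [xy,y] = G_x/2 = -14/3, [yy,x] = F_y - G_x/2 = 14/3, [yy,y] = G_y/2 = 0
Gamma^x_ij = (G*[ij,x] - F*[ij,y])/(EG - F^2), Gamma^y_ij = (E*[ij,y] - F*[ij,x])/(EG - F^2)
Gamma_xxx = 0, Gamma_xxy = 0, Gamma_xyy = 7/3, Gamma_yxx = 0, Gamma_yxy = -3/14, Gamma_yyy = 0
X = (-1, 0), Y = (2, 0) at the point

Answer: (nabla_X Y)^x = 0, (nabla_X Y)^y = 0


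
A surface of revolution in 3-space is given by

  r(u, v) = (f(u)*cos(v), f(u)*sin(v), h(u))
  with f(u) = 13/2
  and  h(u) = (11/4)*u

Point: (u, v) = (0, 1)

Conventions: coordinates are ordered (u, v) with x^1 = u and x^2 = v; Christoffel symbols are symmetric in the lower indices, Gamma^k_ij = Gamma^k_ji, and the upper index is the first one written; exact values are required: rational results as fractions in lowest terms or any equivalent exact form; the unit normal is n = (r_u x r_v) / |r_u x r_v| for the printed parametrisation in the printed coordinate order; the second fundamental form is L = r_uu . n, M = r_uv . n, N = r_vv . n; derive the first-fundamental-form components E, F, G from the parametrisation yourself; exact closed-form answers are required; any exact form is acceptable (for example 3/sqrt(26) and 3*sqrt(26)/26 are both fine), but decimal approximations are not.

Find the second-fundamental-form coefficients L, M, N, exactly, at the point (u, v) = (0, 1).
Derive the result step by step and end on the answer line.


f = 13/2, f' = 0, f'' = 0, h' = 11/4, h'' = 0
E = 121/16, F = 0, G = 169/4; answer radicand W^2 = 121/16
unnormalised second-form numerators: l = 0, m = 0, n = 143/8; L = l/sqrt(121/16), and similarly M = m/sqrt(W^2), N = n/sqrt(W^2)

Answer: L = 0, M = 0, N = 13/2


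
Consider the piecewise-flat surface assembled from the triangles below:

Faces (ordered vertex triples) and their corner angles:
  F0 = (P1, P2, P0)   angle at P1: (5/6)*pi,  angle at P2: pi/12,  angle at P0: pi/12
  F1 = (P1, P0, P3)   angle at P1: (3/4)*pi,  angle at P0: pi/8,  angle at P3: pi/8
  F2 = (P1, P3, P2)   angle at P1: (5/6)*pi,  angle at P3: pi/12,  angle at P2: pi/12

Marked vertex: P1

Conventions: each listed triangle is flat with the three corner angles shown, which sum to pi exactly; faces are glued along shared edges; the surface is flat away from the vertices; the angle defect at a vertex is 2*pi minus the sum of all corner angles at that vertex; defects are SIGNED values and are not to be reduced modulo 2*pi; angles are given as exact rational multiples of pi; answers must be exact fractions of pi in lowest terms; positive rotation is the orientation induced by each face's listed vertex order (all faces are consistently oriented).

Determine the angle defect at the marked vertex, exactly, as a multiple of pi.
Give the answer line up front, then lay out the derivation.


Answer: defect(P1) = (-5/12)*pi

Sum of corner angles at P1: (29/12)*pi
defect = 2*pi - (29/12)*pi


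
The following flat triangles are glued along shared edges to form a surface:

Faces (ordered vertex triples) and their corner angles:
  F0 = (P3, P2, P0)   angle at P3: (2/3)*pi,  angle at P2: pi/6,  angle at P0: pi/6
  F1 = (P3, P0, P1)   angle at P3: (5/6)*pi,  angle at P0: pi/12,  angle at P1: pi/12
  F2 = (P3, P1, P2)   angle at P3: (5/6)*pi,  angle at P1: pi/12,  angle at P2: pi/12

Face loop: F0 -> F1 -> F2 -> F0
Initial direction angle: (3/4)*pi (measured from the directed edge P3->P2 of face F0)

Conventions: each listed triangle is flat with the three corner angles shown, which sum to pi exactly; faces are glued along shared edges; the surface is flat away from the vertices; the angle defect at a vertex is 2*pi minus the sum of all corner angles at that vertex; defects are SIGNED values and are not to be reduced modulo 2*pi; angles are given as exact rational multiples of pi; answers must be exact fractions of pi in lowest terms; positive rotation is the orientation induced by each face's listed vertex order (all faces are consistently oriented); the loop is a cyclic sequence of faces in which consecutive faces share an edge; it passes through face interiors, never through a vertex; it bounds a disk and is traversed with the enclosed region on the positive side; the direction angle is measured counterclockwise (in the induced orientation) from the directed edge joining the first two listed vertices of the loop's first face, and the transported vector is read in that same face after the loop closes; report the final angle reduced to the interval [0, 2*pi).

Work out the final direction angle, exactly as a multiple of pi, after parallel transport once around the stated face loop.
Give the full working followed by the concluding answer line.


enclosed vertex P3: corner angles sum to (7/3)*pi, defect = 2*pi - (7/3)*pi = -pi/3
final direction = starting direction + enclosed defect total, reduced mod 2*pi (induced orientation)
final angle = (3/4)*pi - pi/3 = (5/12)*pi (mod 2*pi)

Answer: final direction angle = (5/12)*pi


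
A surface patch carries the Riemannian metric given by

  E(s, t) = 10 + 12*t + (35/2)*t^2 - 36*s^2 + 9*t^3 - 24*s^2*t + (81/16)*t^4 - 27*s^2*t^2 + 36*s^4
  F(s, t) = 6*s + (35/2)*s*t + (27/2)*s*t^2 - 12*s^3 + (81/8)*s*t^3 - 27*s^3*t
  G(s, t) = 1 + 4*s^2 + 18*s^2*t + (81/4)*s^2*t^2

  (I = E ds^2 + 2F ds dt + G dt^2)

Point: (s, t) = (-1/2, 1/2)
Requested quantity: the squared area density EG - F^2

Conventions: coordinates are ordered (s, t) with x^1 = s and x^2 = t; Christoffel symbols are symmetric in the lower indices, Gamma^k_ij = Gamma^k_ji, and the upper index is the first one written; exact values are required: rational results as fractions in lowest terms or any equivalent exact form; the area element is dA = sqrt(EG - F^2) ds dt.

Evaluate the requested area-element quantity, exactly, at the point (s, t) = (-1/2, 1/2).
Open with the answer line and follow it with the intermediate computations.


Answer: EG - F^2 = 3813/256

E = 2657/256, F = -833/128, G = 353/64; EG - F^2 = 3813/256


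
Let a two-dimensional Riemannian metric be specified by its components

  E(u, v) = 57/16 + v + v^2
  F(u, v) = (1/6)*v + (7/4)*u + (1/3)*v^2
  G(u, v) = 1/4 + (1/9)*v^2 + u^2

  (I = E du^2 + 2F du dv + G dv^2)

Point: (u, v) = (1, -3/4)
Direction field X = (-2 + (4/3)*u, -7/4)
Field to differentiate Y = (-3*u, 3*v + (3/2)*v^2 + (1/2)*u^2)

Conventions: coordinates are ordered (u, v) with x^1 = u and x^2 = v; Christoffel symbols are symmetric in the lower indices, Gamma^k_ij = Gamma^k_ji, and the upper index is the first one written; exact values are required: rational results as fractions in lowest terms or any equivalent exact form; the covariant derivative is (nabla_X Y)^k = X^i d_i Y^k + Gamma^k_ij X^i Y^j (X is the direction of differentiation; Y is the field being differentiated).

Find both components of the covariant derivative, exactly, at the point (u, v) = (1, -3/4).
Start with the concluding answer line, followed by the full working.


Answer: (nabla_X Y)^u = -492217/28128, (nabla_X Y)^v = 56881/1758

E = 27/8, F = 29/16, G = 21/16 at the point
E_u = 0, E_v = -1/2, F_u = 7/4, F_v = -1/3, G_u = 2, G_v = -1/6
EG - F^2 = 293/256;  g^inv = (256/293) * [[21/16, -29/16], [-29/16, 27/8]]
first-kind symbols [ij,l] = (1/2)(d_i g_jl + d_j g_il - d_l g_ij): [uu,u] = E_u/2 = 0, [uu,v] = F_u - E_v/2 = 2, [uv,u] = E_v/2 = -1/4, [uv,v] = G_u/2 = 1, [vv,u] = F_v - G_u/2 = -4/3, [vv,v] = G_v/2 = -1/12
Gamma^u_ij = (G*[ij,u] - F*[ij,v])/(EG - F^2), Gamma^v_ij = (E*[ij,v] - F*[ij,u])/(EG - F^2)
Gamma_uuu = -928/293, Gamma_uuv = -548/293, Gamma_uvv = -1228/879, Gamma_vuu = 1728/293, Gamma_vuv = 980/293, Gamma_vvv = 1640/879
X = (-2/3, -7/4), Y = (-3, -29/32) at the point


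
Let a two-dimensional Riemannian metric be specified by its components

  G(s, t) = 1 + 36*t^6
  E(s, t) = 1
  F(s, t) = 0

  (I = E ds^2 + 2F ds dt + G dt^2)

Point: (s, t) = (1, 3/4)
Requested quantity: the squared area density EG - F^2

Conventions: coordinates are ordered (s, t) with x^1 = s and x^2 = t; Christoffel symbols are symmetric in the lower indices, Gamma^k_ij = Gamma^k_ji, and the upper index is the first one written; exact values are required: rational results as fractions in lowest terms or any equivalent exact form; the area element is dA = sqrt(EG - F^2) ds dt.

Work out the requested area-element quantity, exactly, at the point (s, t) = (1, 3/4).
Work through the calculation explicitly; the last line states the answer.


E = 1, F = 0, G = 7585/1024; EG - F^2 = 7585/1024

Answer: EG - F^2 = 7585/1024


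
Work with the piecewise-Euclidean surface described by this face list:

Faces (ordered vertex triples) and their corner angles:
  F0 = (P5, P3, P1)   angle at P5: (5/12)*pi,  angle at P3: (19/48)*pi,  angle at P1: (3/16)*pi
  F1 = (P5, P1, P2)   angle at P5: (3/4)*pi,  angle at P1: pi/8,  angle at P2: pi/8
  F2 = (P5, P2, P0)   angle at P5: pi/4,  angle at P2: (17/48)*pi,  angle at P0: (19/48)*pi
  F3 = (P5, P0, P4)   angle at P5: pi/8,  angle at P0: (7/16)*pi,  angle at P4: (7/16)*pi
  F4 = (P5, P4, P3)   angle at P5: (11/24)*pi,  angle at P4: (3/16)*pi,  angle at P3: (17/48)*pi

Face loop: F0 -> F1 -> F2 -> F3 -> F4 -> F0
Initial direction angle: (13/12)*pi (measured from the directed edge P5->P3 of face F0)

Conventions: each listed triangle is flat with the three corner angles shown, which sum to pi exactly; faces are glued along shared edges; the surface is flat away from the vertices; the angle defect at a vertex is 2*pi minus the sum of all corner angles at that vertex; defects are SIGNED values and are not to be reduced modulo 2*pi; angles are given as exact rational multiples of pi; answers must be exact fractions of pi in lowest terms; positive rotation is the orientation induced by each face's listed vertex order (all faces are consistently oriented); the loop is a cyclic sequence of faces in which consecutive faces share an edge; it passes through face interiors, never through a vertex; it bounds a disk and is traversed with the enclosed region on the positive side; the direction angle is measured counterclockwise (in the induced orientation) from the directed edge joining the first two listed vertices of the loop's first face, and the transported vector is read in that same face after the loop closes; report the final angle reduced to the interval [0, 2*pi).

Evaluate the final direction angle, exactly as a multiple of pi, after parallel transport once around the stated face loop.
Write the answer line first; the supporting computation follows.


Answer: final direction angle = (13/12)*pi

enclosed vertex P5: corner angles sum to 2*pi, defect = 2*pi - 2*pi = 0
the rotation equals the total enclosed defect, so the final angle is initial + defects (mod 2*pi)
final angle = (13/12)*pi + 0 = (13/12)*pi (mod 2*pi)


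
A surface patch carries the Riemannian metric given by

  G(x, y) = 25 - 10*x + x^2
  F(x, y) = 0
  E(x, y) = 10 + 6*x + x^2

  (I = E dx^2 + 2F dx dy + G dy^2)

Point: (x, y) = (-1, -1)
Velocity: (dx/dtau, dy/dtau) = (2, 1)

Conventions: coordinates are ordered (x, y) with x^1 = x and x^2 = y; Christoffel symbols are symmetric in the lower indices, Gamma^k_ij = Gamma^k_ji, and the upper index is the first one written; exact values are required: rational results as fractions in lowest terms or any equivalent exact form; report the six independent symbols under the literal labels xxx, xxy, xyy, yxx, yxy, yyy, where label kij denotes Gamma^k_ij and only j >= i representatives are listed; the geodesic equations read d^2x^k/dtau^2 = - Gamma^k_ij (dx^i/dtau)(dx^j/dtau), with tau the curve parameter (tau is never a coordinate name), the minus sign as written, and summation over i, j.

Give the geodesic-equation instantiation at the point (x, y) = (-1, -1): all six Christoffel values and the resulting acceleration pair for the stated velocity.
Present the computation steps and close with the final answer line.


E = 5, F = 0, G = 36 at the point
E_x = 4, E_y = 0, F_x = 0, F_y = 0, G_x = -12, G_y = 0
EG - F^2 = 180;  g^inv = (1/180) * [[36, 0], [0, 5]]
first-kind symbols [ij,l] = (1/2)(d_i g_jl + d_j g_il - d_l g_ij): [xx,x] = E_x/2 = 2, [xx,y] = F_x - E_y/2 = 0, [xy,x] = E_y/2 = 0, [xy,y] = G_x/2 = -6, [yy,x] = F_y - G_x/2 = 6, [yy,y] = G_y/2 = 0
Gamma^x_ij = (G*[ij,x] - F*[ij,y])/(EG - F^2), Gamma^y_ij = (E*[ij,y] - F*[ij,x])/(EG - F^2)
Gamma_xxx = 2/5, Gamma_xxy = 0, Gamma_xyy = 6/5, Gamma_yxx = 0, Gamma_yxy = -1/6, Gamma_yyy = 0
d^2x/dtau^2 = -(Gamma_xxx*(2)^2 + 2*Gamma_xxy*(2)*(1) + Gamma_xyy*(1)^2) = -14/5
d^2y/dtau^2 = -(Gamma_yxx*(2)^2 + 2*Gamma_yxy*(2)*(1) + Gamma_yyy*(1)^2) = 2/3

Answer: Gamma_xxx = 2/5, Gamma_xxy = 0, Gamma_xyy = 6/5, Gamma_yxx = 0, Gamma_yxy = -1/6, Gamma_yyy = 0; accelerations (d^2x/dtau^2, d^2y/dtau^2) = (-14/5, 2/3)


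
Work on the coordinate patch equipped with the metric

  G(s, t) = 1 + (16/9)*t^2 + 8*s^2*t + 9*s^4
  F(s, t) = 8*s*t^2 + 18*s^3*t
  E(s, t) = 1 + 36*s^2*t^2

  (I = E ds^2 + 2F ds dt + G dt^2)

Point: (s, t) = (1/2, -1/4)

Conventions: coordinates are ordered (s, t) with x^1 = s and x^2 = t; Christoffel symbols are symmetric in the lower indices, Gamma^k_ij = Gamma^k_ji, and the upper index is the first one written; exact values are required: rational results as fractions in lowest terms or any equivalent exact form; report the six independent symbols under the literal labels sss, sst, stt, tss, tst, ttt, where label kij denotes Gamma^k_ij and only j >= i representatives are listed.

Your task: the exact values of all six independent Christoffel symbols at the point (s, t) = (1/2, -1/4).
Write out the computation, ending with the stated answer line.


E = 25/16, F = -5/16, G = 169/144 at the point
E_s = 9/4, E_t = -9/2, F_s = -23/8, F_t = 1/4, G_s = 5/2, G_t = 10/9
EG - F^2 = 125/72;  g^inv = (72/125) * [[169/144, 5/16], [5/16, 25/16]]
first-kind symbols [ij,l] = (1/2)(d_i g_jl + d_j g_il - d_l g_ij): [ss,s] = E_s/2 = 9/8, [ss,t] = F_s - E_t/2 = -5/8, [st,s] = E_t/2 = -9/4, [st,t] = G_s/2 = 5/4, [tt,s] = F_t - G_s/2 = -1, [tt,t] = G_t/2 = 5/9
Gamma^s_ij = (G*[ij,s] - F*[ij,t])/(EG - F^2), Gamma^t_ij = (E*[ij,t] - F*[ij,s])/(EG - F^2)

Answer: Gamma_sss = 81/125, Gamma_sst = -162/125, Gamma_stt = -72/125, Gamma_tss = -9/25, Gamma_tst = 18/25, Gamma_ttt = 8/25


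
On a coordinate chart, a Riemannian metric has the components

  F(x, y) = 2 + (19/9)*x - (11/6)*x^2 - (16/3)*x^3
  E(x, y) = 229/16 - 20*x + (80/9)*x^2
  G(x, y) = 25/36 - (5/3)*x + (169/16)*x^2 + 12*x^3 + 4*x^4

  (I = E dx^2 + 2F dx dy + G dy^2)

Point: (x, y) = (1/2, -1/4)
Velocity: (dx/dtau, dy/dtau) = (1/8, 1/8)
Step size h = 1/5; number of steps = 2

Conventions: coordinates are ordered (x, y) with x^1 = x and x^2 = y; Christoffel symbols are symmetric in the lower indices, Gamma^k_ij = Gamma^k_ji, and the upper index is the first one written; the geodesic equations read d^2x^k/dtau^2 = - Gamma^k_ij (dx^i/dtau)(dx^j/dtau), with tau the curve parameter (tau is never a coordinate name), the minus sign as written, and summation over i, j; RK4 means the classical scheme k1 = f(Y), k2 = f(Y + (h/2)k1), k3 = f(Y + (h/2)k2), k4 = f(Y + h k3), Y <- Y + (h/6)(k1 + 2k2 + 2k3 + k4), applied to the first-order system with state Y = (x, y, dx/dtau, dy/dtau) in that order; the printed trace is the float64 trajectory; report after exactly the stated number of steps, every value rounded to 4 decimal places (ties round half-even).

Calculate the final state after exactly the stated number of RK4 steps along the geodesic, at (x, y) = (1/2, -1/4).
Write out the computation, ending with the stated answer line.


f(Y) = (dx/dtau, dy/dtau, -Gamma^x_ij Y'^i Y'^j, -Gamma^y_ij Y'^i Y'^j) with the Gammas evaluated at the stage position; h = 0.200000; intermediate values shown to 6 dp
step 0: x = 0.5000, y = -0.2500, dx/dtau = 0.1250, dy/dtau = 0.1250
step 1:
  k1: at (x, y) = (0.500000, -0.250000), (dx/dtau, dy/dtau) = (0.125000, 0.125000); Gamma_xxx = -0.683165, Gamma_xxy = -0.798317, Gamma_xyy = -1.758164, Gamma_yxx = -0.565260, Gamma_yxy = 2.702217, Gamma_yyy = 0.798317; k1 = (0.125000, 0.125000, 0.063093, -0.088086)
  k2: at (x, y) = (0.512500, -0.237500), (dx/dtau, dy/dtau) = (0.131309, 0.116191); Gamma_xxx = -0.674706, Gamma_xxy = -0.773254, Gamma_xyy = -1.850848, Gamma_yxx = -0.599314, Gamma_yxy = 2.627745, Gamma_yyy = 0.773254; k2 = (0.131309, 0.116191, 0.060216, -0.080289)
  k3: at (x, y) = (0.513131, -0.238381), (dx/dtau, dy/dtau) = (0.131022, 0.116971); Gamma_xxx = -0.674319, Gamma_xxy = -0.771978, Gamma_xyy = -1.855647, Gamma_yxx = -0.600913, Gamma_yxy = 2.624090, Gamma_yyy = 0.771978; k3 = (0.131022, 0.116971, 0.060627, -0.080679)
  k4: at (x, y) = (0.526204, -0.226606), (dx/dtau, dy/dtau) = (0.137125, 0.108864); Gamma_xxx = -0.667083, Gamma_xxy = -0.745269, Gamma_xyy = -1.957758, Gamma_yxx = -0.631694, Gamma_yxy = 2.550523, Gamma_yyy = 0.745269; k4 = (0.137125, 0.108864, 0.057996, -0.073103)
  Y <- Y + (h/6)(k1 + 2k2 + 2k3 + k4): x = 0.5262, y = -0.2267, dx/dtau = 0.1371, dy/dtau = 0.1089
step 2:
  k1: at (x, y) = (0.526226, -0.226660), (dx/dtau, dy/dtau) = (0.137093, 0.108896); Gamma_xxx = -0.667072, Gamma_xxy = -0.745224, Gamma_xyy = -1.957934, Gamma_yxx = -0.631742, Gamma_yxy = 2.550403, Gamma_yyy = 0.745224; k1 = (0.137093, 0.108896, 0.058006, -0.073113)
  k2: at (x, y) = (0.539935, -0.215771), (dx/dtau, dy/dtau) = (0.142893, 0.101585); Gamma_xxx = -0.661041, Gamma_xxy = -0.716606, Gamma_xyy = -2.070701, Gamma_yxx = -0.659616, Gamma_yxy = 2.477513, Gamma_yyy = 0.716606; k2 = (0.142893, 0.101585, 0.055670, -0.065852)
  k3: at (x, y) = (0.540516, -0.216502), (dx/dtau, dy/dtau) = (0.142660, 0.102311); Gamma_xxx = -0.660819, Gamma_xxy = -0.715380, Gamma_xyy = -2.075605, Gamma_yxx = -0.660705, Gamma_yxy = 2.474521, Gamma_yyy = 0.715380; k3 = (0.142660, 0.102311, 0.056058, -0.066276)
  k4: at (x, y) = (0.554758, -0.206198), (dx/dtau, dy/dtau) = (0.148304, 0.095641); Gamma_xxx = -0.656175, Gamma_xxy = -0.684852, Gamma_xyy = -2.199502, Gamma_yxx = -0.685369, Gamma_yxy = 2.403298, Gamma_yyy = 0.684852; k4 = (0.148304, 0.095641, 0.053979, -0.059367)
  Y <- Y + (h/6)(k1 + 2k2 + 2k3 + k4): x = 0.5548, y = -0.2062, dx/dtau = 0.1483, dy/dtau = 0.0957

Answer: x = 0.5548, y = -0.2062, dx/dtau = 0.1483, dy/dtau = 0.0957


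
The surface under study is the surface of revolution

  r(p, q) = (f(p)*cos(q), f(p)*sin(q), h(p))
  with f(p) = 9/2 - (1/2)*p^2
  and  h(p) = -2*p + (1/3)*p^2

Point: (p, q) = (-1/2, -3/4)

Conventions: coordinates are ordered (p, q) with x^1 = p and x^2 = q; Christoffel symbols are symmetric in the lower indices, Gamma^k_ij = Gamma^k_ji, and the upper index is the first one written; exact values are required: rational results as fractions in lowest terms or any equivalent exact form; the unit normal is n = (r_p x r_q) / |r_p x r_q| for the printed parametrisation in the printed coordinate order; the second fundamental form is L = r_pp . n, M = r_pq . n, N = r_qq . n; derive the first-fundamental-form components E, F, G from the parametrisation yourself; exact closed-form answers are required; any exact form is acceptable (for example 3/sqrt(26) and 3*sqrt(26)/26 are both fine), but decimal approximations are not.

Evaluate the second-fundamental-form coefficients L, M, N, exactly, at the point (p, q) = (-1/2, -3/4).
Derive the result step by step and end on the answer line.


f = 35/8, f' = 1/2, f'' = -1, h' = -7/3, h'' = 2/3
E = 205/36, F = 0, G = 1225/64; answer radicand W^2 = 205/36
unnormalised second-form numerators: l = -2, m = 0, n = -245/24; L = l/sqrt(205/36), and similarly M = m/sqrt(W^2), N = n/sqrt(W^2)

Answer: L = -12*sqrt(205)/205, M = 0, N = -49*sqrt(205)/164


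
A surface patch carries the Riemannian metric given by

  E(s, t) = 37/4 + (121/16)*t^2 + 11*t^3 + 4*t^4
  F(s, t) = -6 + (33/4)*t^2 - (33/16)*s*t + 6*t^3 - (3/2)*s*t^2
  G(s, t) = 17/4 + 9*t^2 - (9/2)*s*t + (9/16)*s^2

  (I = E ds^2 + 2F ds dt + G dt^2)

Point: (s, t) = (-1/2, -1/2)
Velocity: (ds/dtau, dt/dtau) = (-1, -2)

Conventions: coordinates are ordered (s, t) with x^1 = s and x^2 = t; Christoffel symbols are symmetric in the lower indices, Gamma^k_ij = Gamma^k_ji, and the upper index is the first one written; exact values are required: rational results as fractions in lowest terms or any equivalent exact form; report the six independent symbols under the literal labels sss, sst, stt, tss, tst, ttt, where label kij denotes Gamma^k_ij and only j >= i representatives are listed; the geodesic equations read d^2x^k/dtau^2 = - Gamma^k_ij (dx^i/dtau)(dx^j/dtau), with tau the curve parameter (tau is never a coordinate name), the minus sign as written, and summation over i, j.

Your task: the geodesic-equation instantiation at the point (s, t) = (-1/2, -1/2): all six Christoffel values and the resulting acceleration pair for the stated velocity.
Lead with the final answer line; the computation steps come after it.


Answer: Gamma_sss = 6741/30808, Gamma_sst = 627/30808, Gamma_stt = -41691/30808, Gamma_tss = 13461/30808, Gamma_tst = 5283/30808, Gamma_ttt = -56763/30808; accelerations (d^2s/dtau^2, d^2t/dtau^2) = (157515/30808, 192459/30808)

E = 641/64, F = -321/64, G = 353/64 at the point
E_s = 0, E_t = -21/16, F_s = 21/32, F_t = -111/32, G_s = 27/16, G_t = -27/4
EG - F^2 = 3851/128;  g^inv = (128/3851) * [[353/64, 321/64], [321/64, 641/64]]
first-kind symbols [ij,l] = (1/2)(d_i g_jl + d_j g_il - d_l g_ij): [ss,s] = E_s/2 = 0, [ss,t] = F_s - E_t/2 = 21/16, [st,s] = E_t/2 = -21/32, [st,t] = G_s/2 = 27/32, [tt,s] = F_t - G_s/2 = -69/16, [tt,t] = G_t/2 = -27/8
Gamma^s_ij = (G*[ij,s] - F*[ij,t])/(EG - F^2), Gamma^t_ij = (E*[ij,t] - F*[ij,s])/(EG - F^2)
Gamma_sss = 6741/30808, Gamma_sst = 627/30808, Gamma_stt = -41691/30808, Gamma_tss = 13461/30808, Gamma_tst = 5283/30808, Gamma_ttt = -56763/30808
d^2s/dtau^2 = -(Gamma_sss*(-1)^2 + 2*Gamma_sst*(-1)*(-2) + Gamma_stt*(-2)^2) = 157515/30808
d^2t/dtau^2 = -(Gamma_tss*(-1)^2 + 2*Gamma_tst*(-1)*(-2) + Gamma_ttt*(-2)^2) = 192459/30808


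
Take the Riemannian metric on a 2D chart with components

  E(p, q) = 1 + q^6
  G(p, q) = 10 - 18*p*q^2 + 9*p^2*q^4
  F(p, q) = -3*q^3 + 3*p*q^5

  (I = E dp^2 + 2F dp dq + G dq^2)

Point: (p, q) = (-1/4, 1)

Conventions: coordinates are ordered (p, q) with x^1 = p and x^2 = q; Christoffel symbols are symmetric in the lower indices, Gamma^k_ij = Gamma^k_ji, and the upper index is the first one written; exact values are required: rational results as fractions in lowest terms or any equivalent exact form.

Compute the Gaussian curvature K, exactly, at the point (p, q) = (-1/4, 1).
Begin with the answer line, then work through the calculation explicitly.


Answer: K = -2304/66049

E = 2, F = -15/4, G = 241/16, EG - F^2 = 257/16 at the point
E_p = 0, E_q = 6, F_p = 3, F_q = -51/4, G_p = -45/2, G_q = 45/4
E_qq = 30, F_pq = 15, G_pp = 18
K follows from Brioschi's formula, (det M1 - det M2)/(EG - F^2)^2.
M1 = [[-E_qq/2 + F_pq - G_pp/2, E_p/2, F_p - E_q/2], [F_q - G_p/2, E, F], [G_q/2, F, G]] = [[-9, 0, 0], [-3/2, 2, -15/4], [45/8, -15/4, 241/16]]; det M1 = -2313/16
M2 = [[0, E_q/2, G_p/2], [E_q/2, E, F], [G_p/2, F, G]] = [[0, 3, -45/4], [3, 2, -15/4], [-45/4, -15/4, 241/16]]; det M2 = -2169/16
det M1 - det M2 = -9; K = -9 / (257/16)^2 = -2304/66049


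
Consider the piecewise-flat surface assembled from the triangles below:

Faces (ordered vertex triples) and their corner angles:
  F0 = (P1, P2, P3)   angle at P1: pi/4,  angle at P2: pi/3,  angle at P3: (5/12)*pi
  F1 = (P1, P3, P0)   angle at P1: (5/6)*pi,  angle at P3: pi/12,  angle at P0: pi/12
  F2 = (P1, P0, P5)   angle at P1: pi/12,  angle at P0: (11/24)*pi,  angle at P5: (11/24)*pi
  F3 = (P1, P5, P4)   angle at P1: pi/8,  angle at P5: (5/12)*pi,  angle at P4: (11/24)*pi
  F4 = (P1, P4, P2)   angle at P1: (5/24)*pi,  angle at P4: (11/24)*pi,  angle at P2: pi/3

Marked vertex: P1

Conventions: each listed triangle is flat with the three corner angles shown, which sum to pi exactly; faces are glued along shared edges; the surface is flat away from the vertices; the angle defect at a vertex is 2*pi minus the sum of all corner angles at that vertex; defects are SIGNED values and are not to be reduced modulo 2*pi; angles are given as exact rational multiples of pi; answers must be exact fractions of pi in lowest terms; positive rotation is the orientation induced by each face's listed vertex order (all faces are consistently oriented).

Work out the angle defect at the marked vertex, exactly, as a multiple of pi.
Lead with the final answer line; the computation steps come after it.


Answer: defect(P1) = pi/2

Sum of corner angles at P1: (3/2)*pi
defect = 2*pi - (3/2)*pi


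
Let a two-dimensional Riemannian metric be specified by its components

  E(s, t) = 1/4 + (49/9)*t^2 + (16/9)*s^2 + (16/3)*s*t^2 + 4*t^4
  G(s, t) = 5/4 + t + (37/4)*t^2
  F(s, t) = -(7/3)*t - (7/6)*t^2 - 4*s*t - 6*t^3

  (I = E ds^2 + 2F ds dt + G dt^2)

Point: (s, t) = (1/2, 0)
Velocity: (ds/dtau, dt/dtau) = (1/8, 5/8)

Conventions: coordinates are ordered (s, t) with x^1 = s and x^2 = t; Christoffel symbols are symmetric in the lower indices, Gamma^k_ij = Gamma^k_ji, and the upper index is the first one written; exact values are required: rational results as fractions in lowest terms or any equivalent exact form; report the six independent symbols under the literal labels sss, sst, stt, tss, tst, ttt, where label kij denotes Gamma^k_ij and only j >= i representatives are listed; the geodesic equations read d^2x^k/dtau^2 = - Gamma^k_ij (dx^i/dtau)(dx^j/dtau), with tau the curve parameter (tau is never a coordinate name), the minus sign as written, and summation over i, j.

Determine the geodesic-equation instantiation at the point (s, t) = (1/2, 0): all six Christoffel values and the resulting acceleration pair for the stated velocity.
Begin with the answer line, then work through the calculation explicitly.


Answer: Gamma_sss = 32/25, Gamma_sst = 0, Gamma_stt = -156/25, Gamma_tss = 0, Gamma_tst = 0, Gamma_ttt = 2/5; accelerations (d^2s/dtau^2, d^2t/dtau^2) = (967/400, -5/32)

E = 25/36, F = 0, G = 5/4 at the point
E_s = 16/9, E_t = 0, F_s = 0, F_t = -13/3, G_s = 0, G_t = 1
EG - F^2 = 125/144;  g^inv = (144/125) * [[5/4, 0], [0, 25/36]]
first-kind symbols [ij,l] = (1/2)(d_i g_jl + d_j g_il - d_l g_ij): [ss,s] = E_s/2 = 8/9, [ss,t] = F_s - E_t/2 = 0, [st,s] = E_t/2 = 0, [st,t] = G_s/2 = 0, [tt,s] = F_t - G_s/2 = -13/3, [tt,t] = G_t/2 = 1/2
Gamma^s_ij = (G*[ij,s] - F*[ij,t])/(EG - F^2), Gamma^t_ij = (E*[ij,t] - F*[ij,s])/(EG - F^2)
Gamma_sss = 32/25, Gamma_sst = 0, Gamma_stt = -156/25, Gamma_tss = 0, Gamma_tst = 0, Gamma_ttt = 2/5
d^2s/dtau^2 = -(Gamma_sss*(1/8)^2 + 2*Gamma_sst*(1/8)*(5/8) + Gamma_stt*(5/8)^2) = 967/400
d^2t/dtau^2 = -(Gamma_tss*(1/8)^2 + 2*Gamma_tst*(1/8)*(5/8) + Gamma_ttt*(5/8)^2) = -5/32


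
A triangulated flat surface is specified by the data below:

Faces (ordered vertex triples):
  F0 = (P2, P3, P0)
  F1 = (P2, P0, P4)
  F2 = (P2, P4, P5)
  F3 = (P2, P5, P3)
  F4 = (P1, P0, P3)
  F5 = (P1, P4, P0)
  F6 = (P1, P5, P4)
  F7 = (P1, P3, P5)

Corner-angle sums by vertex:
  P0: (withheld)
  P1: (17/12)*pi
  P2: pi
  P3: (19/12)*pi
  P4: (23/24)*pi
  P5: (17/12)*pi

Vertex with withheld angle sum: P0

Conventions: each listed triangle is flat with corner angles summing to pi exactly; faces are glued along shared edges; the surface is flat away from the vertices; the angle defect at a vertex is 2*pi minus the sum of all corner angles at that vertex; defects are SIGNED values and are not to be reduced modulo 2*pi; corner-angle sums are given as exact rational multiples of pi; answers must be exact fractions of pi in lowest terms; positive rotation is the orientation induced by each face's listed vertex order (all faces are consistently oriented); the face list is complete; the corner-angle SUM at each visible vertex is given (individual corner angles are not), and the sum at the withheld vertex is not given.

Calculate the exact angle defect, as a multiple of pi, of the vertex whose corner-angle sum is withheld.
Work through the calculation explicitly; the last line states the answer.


V = 6, E = 12, F = 8; chi = V - E + F = 2
Gauss-Bonnet: total defect = 2*pi*chi = 4*pi; visible defects sum to (29/8)*pi

Answer: defect(P0) = (3/8)*pi


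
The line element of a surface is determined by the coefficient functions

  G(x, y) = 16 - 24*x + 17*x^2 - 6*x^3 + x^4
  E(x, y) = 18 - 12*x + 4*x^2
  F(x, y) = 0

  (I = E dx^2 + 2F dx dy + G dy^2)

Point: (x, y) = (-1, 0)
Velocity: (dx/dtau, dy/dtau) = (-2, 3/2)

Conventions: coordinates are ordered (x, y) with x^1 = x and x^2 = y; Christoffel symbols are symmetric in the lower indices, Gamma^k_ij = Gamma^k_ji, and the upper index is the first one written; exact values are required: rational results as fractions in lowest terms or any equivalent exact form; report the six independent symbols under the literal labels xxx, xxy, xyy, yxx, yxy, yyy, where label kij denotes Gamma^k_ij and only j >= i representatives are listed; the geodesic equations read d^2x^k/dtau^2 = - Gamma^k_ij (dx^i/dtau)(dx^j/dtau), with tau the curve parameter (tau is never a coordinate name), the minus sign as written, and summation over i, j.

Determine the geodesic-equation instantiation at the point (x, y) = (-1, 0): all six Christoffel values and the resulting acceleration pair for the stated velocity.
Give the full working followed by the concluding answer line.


E = 34, F = 0, G = 64 at the point
E_x = -20, E_y = 0, F_x = 0, F_y = 0, G_x = -80, G_y = 0
EG - F^2 = 2176;  g^inv = (1/2176) * [[64, 0], [0, 34]]
first-kind symbols [ij,l] = (1/2)(d_i g_jl + d_j g_il - d_l g_ij): [xx,x] = E_x/2 = -10, [xx,y] = F_x - E_y/2 = 0, [xy,x] = E_y/2 = 0, [xy,y] = G_x/2 = -40, [yy,x] = F_y - G_x/2 = 40, [yy,y] = G_y/2 = 0
Gamma^x_ij = (G*[ij,x] - F*[ij,y])/(EG - F^2), Gamma^y_ij = (E*[ij,y] - F*[ij,x])/(EG - F^2)
Gamma_xxx = -5/17, Gamma_xxy = 0, Gamma_xyy = 20/17, Gamma_yxx = 0, Gamma_yxy = -5/8, Gamma_yyy = 0
d^2x/dtau^2 = -(Gamma_xxx*(-2)^2 + 2*Gamma_xxy*(-2)*(3/2) + Gamma_xyy*(3/2)^2) = -25/17
d^2y/dtau^2 = -(Gamma_yxx*(-2)^2 + 2*Gamma_yxy*(-2)*(3/2) + Gamma_yyy*(3/2)^2) = -15/4

Answer: Gamma_xxx = -5/17, Gamma_xxy = 0, Gamma_xyy = 20/17, Gamma_yxx = 0, Gamma_yxy = -5/8, Gamma_yyy = 0; accelerations (d^2x/dtau^2, d^2y/dtau^2) = (-25/17, -15/4)
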